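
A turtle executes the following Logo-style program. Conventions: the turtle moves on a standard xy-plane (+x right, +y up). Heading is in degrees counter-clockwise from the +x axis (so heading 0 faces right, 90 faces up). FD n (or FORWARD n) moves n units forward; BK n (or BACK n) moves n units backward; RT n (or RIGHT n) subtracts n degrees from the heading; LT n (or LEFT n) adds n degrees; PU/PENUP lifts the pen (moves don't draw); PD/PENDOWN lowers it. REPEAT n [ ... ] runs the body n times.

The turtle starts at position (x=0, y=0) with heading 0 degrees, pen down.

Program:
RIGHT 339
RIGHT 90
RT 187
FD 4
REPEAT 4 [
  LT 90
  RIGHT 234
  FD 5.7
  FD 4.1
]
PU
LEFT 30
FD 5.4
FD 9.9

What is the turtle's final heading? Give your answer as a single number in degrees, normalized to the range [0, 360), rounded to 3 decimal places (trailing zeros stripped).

Answer: 278

Derivation:
Executing turtle program step by step:
Start: pos=(0,0), heading=0, pen down
RT 339: heading 0 -> 21
RT 90: heading 21 -> 291
RT 187: heading 291 -> 104
FD 4: (0,0) -> (-0.968,3.881) [heading=104, draw]
REPEAT 4 [
  -- iteration 1/4 --
  LT 90: heading 104 -> 194
  RT 234: heading 194 -> 320
  FD 5.7: (-0.968,3.881) -> (3.399,0.217) [heading=320, draw]
  FD 4.1: (3.399,0.217) -> (6.54,-2.418) [heading=320, draw]
  -- iteration 2/4 --
  LT 90: heading 320 -> 50
  RT 234: heading 50 -> 176
  FD 5.7: (6.54,-2.418) -> (0.853,-2.021) [heading=176, draw]
  FD 4.1: (0.853,-2.021) -> (-3.237,-1.735) [heading=176, draw]
  -- iteration 3/4 --
  LT 90: heading 176 -> 266
  RT 234: heading 266 -> 32
  FD 5.7: (-3.237,-1.735) -> (1.597,1.286) [heading=32, draw]
  FD 4.1: (1.597,1.286) -> (5.074,3.459) [heading=32, draw]
  -- iteration 4/4 --
  LT 90: heading 32 -> 122
  RT 234: heading 122 -> 248
  FD 5.7: (5.074,3.459) -> (2.939,-1.826) [heading=248, draw]
  FD 4.1: (2.939,-1.826) -> (1.403,-5.628) [heading=248, draw]
]
PU: pen up
LT 30: heading 248 -> 278
FD 5.4: (1.403,-5.628) -> (2.155,-10.975) [heading=278, move]
FD 9.9: (2.155,-10.975) -> (3.532,-20.779) [heading=278, move]
Final: pos=(3.532,-20.779), heading=278, 9 segment(s) drawn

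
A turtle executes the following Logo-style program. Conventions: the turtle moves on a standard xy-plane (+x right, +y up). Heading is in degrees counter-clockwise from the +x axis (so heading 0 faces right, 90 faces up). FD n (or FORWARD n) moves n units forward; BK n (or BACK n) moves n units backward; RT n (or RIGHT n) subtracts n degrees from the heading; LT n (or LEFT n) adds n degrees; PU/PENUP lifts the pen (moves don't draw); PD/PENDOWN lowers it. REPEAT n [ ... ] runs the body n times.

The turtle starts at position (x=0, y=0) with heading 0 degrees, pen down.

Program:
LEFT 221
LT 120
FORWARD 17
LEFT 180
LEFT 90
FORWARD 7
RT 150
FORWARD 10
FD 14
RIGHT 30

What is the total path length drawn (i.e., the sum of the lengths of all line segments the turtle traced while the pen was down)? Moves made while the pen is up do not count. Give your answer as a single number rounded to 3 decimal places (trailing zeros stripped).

Executing turtle program step by step:
Start: pos=(0,0), heading=0, pen down
LT 221: heading 0 -> 221
LT 120: heading 221 -> 341
FD 17: (0,0) -> (16.074,-5.535) [heading=341, draw]
LT 180: heading 341 -> 161
LT 90: heading 161 -> 251
FD 7: (16.074,-5.535) -> (13.795,-12.153) [heading=251, draw]
RT 150: heading 251 -> 101
FD 10: (13.795,-12.153) -> (11.887,-2.337) [heading=101, draw]
FD 14: (11.887,-2.337) -> (9.215,11.406) [heading=101, draw]
RT 30: heading 101 -> 71
Final: pos=(9.215,11.406), heading=71, 4 segment(s) drawn

Segment lengths:
  seg 1: (0,0) -> (16.074,-5.535), length = 17
  seg 2: (16.074,-5.535) -> (13.795,-12.153), length = 7
  seg 3: (13.795,-12.153) -> (11.887,-2.337), length = 10
  seg 4: (11.887,-2.337) -> (9.215,11.406), length = 14
Total = 48

Answer: 48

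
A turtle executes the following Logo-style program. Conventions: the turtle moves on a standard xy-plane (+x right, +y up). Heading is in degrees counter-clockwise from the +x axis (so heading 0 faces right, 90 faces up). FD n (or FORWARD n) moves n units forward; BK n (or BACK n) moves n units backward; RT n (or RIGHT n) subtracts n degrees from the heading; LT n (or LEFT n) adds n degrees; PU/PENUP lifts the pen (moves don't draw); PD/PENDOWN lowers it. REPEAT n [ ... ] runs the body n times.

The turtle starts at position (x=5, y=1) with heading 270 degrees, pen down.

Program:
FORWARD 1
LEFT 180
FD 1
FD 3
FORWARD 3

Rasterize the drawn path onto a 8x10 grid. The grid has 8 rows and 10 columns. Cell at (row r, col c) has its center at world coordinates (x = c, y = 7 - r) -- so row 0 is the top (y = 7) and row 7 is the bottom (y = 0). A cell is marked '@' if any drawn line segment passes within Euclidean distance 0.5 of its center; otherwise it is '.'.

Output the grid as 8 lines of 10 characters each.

Answer: .....@....
.....@....
.....@....
.....@....
.....@....
.....@....
.....@....
.....@....

Derivation:
Segment 0: (5,1) -> (5,0)
Segment 1: (5,0) -> (5,1)
Segment 2: (5,1) -> (5,4)
Segment 3: (5,4) -> (5,7)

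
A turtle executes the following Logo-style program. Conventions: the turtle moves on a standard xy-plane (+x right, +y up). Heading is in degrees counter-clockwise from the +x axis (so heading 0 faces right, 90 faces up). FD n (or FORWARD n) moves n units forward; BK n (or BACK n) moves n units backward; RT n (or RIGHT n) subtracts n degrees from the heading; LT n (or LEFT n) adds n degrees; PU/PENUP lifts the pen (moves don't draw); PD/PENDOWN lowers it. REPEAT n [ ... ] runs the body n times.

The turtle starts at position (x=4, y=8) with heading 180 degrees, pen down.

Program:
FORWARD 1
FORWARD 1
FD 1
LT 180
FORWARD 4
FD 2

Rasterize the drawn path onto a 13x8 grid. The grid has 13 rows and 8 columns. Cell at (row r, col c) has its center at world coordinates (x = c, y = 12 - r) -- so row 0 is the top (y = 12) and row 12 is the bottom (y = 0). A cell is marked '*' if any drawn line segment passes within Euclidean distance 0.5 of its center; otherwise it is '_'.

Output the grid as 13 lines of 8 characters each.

Segment 0: (4,8) -> (3,8)
Segment 1: (3,8) -> (2,8)
Segment 2: (2,8) -> (1,8)
Segment 3: (1,8) -> (5,8)
Segment 4: (5,8) -> (7,8)

Answer: ________
________
________
________
_*******
________
________
________
________
________
________
________
________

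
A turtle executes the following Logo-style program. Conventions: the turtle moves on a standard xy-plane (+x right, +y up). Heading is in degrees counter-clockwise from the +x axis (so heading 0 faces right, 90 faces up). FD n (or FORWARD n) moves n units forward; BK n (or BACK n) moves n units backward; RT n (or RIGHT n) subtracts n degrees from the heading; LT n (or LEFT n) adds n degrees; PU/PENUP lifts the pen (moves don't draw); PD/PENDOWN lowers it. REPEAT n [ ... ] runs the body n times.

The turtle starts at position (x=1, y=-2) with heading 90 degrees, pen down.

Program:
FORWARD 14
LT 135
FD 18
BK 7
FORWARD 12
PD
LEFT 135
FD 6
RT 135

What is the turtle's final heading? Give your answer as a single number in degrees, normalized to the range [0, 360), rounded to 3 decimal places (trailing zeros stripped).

Executing turtle program step by step:
Start: pos=(1,-2), heading=90, pen down
FD 14: (1,-2) -> (1,12) [heading=90, draw]
LT 135: heading 90 -> 225
FD 18: (1,12) -> (-11.728,-0.728) [heading=225, draw]
BK 7: (-11.728,-0.728) -> (-6.778,4.222) [heading=225, draw]
FD 12: (-6.778,4.222) -> (-15.263,-4.263) [heading=225, draw]
PD: pen down
LT 135: heading 225 -> 0
FD 6: (-15.263,-4.263) -> (-9.263,-4.263) [heading=0, draw]
RT 135: heading 0 -> 225
Final: pos=(-9.263,-4.263), heading=225, 5 segment(s) drawn

Answer: 225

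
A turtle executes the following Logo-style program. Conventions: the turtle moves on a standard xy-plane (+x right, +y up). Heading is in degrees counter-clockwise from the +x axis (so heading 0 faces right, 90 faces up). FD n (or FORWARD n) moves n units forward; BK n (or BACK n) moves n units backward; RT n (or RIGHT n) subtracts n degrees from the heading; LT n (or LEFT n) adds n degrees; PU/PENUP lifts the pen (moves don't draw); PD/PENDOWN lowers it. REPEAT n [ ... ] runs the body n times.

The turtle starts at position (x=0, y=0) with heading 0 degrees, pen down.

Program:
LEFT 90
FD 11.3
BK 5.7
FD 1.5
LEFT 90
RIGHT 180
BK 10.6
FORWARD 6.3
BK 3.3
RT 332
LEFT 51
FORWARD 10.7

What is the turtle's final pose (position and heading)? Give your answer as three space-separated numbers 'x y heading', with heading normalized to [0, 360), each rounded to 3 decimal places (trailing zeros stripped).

Answer: -5.558 17.603 79

Derivation:
Executing turtle program step by step:
Start: pos=(0,0), heading=0, pen down
LT 90: heading 0 -> 90
FD 11.3: (0,0) -> (0,11.3) [heading=90, draw]
BK 5.7: (0,11.3) -> (0,5.6) [heading=90, draw]
FD 1.5: (0,5.6) -> (0,7.1) [heading=90, draw]
LT 90: heading 90 -> 180
RT 180: heading 180 -> 0
BK 10.6: (0,7.1) -> (-10.6,7.1) [heading=0, draw]
FD 6.3: (-10.6,7.1) -> (-4.3,7.1) [heading=0, draw]
BK 3.3: (-4.3,7.1) -> (-7.6,7.1) [heading=0, draw]
RT 332: heading 0 -> 28
LT 51: heading 28 -> 79
FD 10.7: (-7.6,7.1) -> (-5.558,17.603) [heading=79, draw]
Final: pos=(-5.558,17.603), heading=79, 7 segment(s) drawn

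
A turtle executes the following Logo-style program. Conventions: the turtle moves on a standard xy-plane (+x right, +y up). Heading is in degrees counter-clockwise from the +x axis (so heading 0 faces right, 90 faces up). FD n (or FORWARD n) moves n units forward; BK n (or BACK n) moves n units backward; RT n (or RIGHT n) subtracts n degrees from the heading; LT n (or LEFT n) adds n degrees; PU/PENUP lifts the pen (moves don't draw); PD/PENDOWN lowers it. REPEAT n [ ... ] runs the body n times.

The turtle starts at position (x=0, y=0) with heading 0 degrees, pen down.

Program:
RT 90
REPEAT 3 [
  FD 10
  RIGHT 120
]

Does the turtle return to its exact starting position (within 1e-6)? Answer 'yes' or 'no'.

Answer: yes

Derivation:
Executing turtle program step by step:
Start: pos=(0,0), heading=0, pen down
RT 90: heading 0 -> 270
REPEAT 3 [
  -- iteration 1/3 --
  FD 10: (0,0) -> (0,-10) [heading=270, draw]
  RT 120: heading 270 -> 150
  -- iteration 2/3 --
  FD 10: (0,-10) -> (-8.66,-5) [heading=150, draw]
  RT 120: heading 150 -> 30
  -- iteration 3/3 --
  FD 10: (-8.66,-5) -> (0,0) [heading=30, draw]
  RT 120: heading 30 -> 270
]
Final: pos=(0,0), heading=270, 3 segment(s) drawn

Start position: (0, 0)
Final position: (0, 0)
Distance = 0; < 1e-6 -> CLOSED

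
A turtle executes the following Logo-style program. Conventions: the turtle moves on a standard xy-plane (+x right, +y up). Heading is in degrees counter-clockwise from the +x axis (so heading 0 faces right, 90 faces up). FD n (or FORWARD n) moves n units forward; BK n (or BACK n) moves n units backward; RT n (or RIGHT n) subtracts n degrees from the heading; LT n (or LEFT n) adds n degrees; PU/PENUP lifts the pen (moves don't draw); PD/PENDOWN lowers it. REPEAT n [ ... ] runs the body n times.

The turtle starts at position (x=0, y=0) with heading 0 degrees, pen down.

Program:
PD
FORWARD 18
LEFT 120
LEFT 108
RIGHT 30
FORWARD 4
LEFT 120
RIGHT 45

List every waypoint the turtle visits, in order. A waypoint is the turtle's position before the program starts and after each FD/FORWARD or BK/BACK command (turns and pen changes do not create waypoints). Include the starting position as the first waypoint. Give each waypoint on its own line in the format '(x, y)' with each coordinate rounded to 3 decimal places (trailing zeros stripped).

Executing turtle program step by step:
Start: pos=(0,0), heading=0, pen down
PD: pen down
FD 18: (0,0) -> (18,0) [heading=0, draw]
LT 120: heading 0 -> 120
LT 108: heading 120 -> 228
RT 30: heading 228 -> 198
FD 4: (18,0) -> (14.196,-1.236) [heading=198, draw]
LT 120: heading 198 -> 318
RT 45: heading 318 -> 273
Final: pos=(14.196,-1.236), heading=273, 2 segment(s) drawn
Waypoints (3 total):
(0, 0)
(18, 0)
(14.196, -1.236)

Answer: (0, 0)
(18, 0)
(14.196, -1.236)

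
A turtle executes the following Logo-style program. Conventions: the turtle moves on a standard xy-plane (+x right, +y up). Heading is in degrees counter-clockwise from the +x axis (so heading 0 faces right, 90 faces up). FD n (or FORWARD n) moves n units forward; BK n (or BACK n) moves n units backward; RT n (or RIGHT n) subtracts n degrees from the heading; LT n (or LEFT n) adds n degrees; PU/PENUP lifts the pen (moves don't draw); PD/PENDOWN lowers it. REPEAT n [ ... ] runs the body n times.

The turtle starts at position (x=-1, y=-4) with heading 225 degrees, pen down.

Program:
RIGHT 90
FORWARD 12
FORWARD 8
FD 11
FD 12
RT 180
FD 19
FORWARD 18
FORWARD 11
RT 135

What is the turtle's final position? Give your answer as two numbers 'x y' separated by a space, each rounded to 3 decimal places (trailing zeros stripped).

Executing turtle program step by step:
Start: pos=(-1,-4), heading=225, pen down
RT 90: heading 225 -> 135
FD 12: (-1,-4) -> (-9.485,4.485) [heading=135, draw]
FD 8: (-9.485,4.485) -> (-15.142,10.142) [heading=135, draw]
FD 11: (-15.142,10.142) -> (-22.92,17.92) [heading=135, draw]
FD 12: (-22.92,17.92) -> (-31.406,26.406) [heading=135, draw]
RT 180: heading 135 -> 315
FD 19: (-31.406,26.406) -> (-17.971,12.971) [heading=315, draw]
FD 18: (-17.971,12.971) -> (-5.243,0.243) [heading=315, draw]
FD 11: (-5.243,0.243) -> (2.536,-7.536) [heading=315, draw]
RT 135: heading 315 -> 180
Final: pos=(2.536,-7.536), heading=180, 7 segment(s) drawn

Answer: 2.536 -7.536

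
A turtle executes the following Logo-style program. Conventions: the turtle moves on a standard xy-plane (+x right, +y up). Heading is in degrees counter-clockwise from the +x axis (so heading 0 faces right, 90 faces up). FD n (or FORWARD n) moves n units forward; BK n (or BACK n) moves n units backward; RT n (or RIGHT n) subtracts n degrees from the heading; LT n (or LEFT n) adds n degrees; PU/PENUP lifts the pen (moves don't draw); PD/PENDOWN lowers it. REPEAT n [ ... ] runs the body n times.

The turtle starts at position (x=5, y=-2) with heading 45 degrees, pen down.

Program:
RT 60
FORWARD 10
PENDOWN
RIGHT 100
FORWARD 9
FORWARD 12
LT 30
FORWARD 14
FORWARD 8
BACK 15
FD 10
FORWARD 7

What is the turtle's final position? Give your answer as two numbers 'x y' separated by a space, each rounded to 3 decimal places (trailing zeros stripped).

Answer: 7.876 -47.529

Derivation:
Executing turtle program step by step:
Start: pos=(5,-2), heading=45, pen down
RT 60: heading 45 -> 345
FD 10: (5,-2) -> (14.659,-4.588) [heading=345, draw]
PD: pen down
RT 100: heading 345 -> 245
FD 9: (14.659,-4.588) -> (10.856,-12.745) [heading=245, draw]
FD 12: (10.856,-12.745) -> (5.784,-23.621) [heading=245, draw]
LT 30: heading 245 -> 275
FD 14: (5.784,-23.621) -> (7.004,-37.567) [heading=275, draw]
FD 8: (7.004,-37.567) -> (7.702,-45.537) [heading=275, draw]
BK 15: (7.702,-45.537) -> (6.394,-30.594) [heading=275, draw]
FD 10: (6.394,-30.594) -> (7.266,-40.556) [heading=275, draw]
FD 7: (7.266,-40.556) -> (7.876,-47.529) [heading=275, draw]
Final: pos=(7.876,-47.529), heading=275, 8 segment(s) drawn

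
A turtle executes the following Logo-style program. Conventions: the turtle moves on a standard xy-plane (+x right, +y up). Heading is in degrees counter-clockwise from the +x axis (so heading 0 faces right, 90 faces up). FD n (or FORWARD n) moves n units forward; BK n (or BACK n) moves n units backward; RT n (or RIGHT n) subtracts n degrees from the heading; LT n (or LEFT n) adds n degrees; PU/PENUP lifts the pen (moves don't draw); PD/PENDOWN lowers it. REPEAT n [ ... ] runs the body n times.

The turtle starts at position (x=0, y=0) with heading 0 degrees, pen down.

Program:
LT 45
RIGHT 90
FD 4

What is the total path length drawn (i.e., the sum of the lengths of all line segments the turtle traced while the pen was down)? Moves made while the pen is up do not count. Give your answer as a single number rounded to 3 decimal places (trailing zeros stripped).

Executing turtle program step by step:
Start: pos=(0,0), heading=0, pen down
LT 45: heading 0 -> 45
RT 90: heading 45 -> 315
FD 4: (0,0) -> (2.828,-2.828) [heading=315, draw]
Final: pos=(2.828,-2.828), heading=315, 1 segment(s) drawn

Segment lengths:
  seg 1: (0,0) -> (2.828,-2.828), length = 4
Total = 4

Answer: 4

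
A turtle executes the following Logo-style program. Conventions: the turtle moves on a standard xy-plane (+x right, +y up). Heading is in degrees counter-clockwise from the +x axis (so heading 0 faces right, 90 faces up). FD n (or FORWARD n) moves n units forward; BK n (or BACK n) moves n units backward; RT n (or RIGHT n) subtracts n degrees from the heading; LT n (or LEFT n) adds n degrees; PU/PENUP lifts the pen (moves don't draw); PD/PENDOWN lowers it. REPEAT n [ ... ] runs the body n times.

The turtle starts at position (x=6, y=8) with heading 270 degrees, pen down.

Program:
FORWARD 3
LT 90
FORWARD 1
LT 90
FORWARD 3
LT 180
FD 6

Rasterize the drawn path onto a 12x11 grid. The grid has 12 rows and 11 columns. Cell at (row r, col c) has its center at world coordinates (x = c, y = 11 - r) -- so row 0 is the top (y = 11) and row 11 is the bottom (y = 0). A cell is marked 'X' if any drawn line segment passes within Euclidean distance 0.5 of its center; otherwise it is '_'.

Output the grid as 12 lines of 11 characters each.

Segment 0: (6,8) -> (6,5)
Segment 1: (6,5) -> (7,5)
Segment 2: (7,5) -> (7,8)
Segment 3: (7,8) -> (7,2)

Answer: ___________
___________
___________
______XX___
______XX___
______XX___
______XX___
_______X___
_______X___
_______X___
___________
___________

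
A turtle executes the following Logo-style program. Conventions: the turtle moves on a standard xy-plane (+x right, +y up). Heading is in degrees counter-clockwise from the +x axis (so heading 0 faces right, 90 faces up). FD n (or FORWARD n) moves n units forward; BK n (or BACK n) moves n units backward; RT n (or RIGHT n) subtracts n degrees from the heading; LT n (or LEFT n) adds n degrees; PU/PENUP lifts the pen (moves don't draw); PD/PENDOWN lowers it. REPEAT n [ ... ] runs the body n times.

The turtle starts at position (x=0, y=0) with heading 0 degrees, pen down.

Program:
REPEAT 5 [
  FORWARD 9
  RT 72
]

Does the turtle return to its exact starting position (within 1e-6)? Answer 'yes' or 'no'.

Executing turtle program step by step:
Start: pos=(0,0), heading=0, pen down
REPEAT 5 [
  -- iteration 1/5 --
  FD 9: (0,0) -> (9,0) [heading=0, draw]
  RT 72: heading 0 -> 288
  -- iteration 2/5 --
  FD 9: (9,0) -> (11.781,-8.56) [heading=288, draw]
  RT 72: heading 288 -> 216
  -- iteration 3/5 --
  FD 9: (11.781,-8.56) -> (4.5,-13.85) [heading=216, draw]
  RT 72: heading 216 -> 144
  -- iteration 4/5 --
  FD 9: (4.5,-13.85) -> (-2.781,-8.56) [heading=144, draw]
  RT 72: heading 144 -> 72
  -- iteration 5/5 --
  FD 9: (-2.781,-8.56) -> (0,0) [heading=72, draw]
  RT 72: heading 72 -> 0
]
Final: pos=(0,0), heading=0, 5 segment(s) drawn

Start position: (0, 0)
Final position: (0, 0)
Distance = 0; < 1e-6 -> CLOSED

Answer: yes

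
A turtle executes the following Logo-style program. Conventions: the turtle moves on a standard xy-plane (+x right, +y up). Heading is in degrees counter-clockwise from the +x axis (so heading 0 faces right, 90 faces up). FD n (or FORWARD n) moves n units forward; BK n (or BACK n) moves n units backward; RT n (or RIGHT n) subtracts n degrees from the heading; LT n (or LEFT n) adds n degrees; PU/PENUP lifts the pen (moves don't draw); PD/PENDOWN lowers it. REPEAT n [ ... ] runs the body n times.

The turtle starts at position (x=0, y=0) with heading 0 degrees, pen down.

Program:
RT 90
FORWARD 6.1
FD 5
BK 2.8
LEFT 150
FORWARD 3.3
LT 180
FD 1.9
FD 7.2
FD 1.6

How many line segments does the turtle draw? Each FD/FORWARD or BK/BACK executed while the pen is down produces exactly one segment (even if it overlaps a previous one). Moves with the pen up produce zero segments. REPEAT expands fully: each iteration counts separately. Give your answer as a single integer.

Executing turtle program step by step:
Start: pos=(0,0), heading=0, pen down
RT 90: heading 0 -> 270
FD 6.1: (0,0) -> (0,-6.1) [heading=270, draw]
FD 5: (0,-6.1) -> (0,-11.1) [heading=270, draw]
BK 2.8: (0,-11.1) -> (0,-8.3) [heading=270, draw]
LT 150: heading 270 -> 60
FD 3.3: (0,-8.3) -> (1.65,-5.442) [heading=60, draw]
LT 180: heading 60 -> 240
FD 1.9: (1.65,-5.442) -> (0.7,-7.088) [heading=240, draw]
FD 7.2: (0.7,-7.088) -> (-2.9,-13.323) [heading=240, draw]
FD 1.6: (-2.9,-13.323) -> (-3.7,-14.709) [heading=240, draw]
Final: pos=(-3.7,-14.709), heading=240, 7 segment(s) drawn
Segments drawn: 7

Answer: 7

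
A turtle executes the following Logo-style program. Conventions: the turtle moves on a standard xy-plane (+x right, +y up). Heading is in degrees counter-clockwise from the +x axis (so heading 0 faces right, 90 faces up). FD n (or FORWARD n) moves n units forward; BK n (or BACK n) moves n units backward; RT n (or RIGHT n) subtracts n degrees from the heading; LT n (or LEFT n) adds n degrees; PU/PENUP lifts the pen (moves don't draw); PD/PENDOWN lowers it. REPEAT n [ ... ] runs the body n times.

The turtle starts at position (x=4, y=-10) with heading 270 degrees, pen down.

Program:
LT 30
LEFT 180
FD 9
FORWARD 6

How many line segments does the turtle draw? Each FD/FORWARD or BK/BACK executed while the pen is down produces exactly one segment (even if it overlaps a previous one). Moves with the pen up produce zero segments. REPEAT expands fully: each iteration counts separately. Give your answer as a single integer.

Executing turtle program step by step:
Start: pos=(4,-10), heading=270, pen down
LT 30: heading 270 -> 300
LT 180: heading 300 -> 120
FD 9: (4,-10) -> (-0.5,-2.206) [heading=120, draw]
FD 6: (-0.5,-2.206) -> (-3.5,2.99) [heading=120, draw]
Final: pos=(-3.5,2.99), heading=120, 2 segment(s) drawn
Segments drawn: 2

Answer: 2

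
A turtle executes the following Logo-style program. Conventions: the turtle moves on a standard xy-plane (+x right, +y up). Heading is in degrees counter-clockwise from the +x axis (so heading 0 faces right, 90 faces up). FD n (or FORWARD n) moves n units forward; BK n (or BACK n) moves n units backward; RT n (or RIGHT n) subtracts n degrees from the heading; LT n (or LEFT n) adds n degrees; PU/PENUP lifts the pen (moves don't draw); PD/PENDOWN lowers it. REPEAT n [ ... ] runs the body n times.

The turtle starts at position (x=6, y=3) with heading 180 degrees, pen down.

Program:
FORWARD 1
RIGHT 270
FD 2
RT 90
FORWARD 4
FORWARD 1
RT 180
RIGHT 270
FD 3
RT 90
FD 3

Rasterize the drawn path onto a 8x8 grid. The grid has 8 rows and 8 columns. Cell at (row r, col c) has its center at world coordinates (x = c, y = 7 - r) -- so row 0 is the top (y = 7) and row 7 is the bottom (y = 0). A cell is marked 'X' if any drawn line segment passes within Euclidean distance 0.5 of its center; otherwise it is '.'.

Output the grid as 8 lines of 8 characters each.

Answer: ........
........
........
XXXX....
X....XX.
X....X..
XXXXXX..
........

Derivation:
Segment 0: (6,3) -> (5,3)
Segment 1: (5,3) -> (5,1)
Segment 2: (5,1) -> (1,1)
Segment 3: (1,1) -> (0,1)
Segment 4: (0,1) -> (-0,4)
Segment 5: (-0,4) -> (3,4)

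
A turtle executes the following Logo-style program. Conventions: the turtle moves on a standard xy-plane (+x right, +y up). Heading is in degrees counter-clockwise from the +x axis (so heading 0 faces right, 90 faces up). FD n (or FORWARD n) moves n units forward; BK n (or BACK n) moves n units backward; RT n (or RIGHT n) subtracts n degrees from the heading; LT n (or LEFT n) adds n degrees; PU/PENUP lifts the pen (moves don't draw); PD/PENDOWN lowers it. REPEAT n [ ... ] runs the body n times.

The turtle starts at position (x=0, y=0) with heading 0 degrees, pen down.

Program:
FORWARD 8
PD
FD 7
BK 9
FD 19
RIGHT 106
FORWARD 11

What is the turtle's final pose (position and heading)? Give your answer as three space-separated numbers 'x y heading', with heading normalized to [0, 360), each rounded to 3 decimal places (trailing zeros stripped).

Answer: 21.968 -10.574 254

Derivation:
Executing turtle program step by step:
Start: pos=(0,0), heading=0, pen down
FD 8: (0,0) -> (8,0) [heading=0, draw]
PD: pen down
FD 7: (8,0) -> (15,0) [heading=0, draw]
BK 9: (15,0) -> (6,0) [heading=0, draw]
FD 19: (6,0) -> (25,0) [heading=0, draw]
RT 106: heading 0 -> 254
FD 11: (25,0) -> (21.968,-10.574) [heading=254, draw]
Final: pos=(21.968,-10.574), heading=254, 5 segment(s) drawn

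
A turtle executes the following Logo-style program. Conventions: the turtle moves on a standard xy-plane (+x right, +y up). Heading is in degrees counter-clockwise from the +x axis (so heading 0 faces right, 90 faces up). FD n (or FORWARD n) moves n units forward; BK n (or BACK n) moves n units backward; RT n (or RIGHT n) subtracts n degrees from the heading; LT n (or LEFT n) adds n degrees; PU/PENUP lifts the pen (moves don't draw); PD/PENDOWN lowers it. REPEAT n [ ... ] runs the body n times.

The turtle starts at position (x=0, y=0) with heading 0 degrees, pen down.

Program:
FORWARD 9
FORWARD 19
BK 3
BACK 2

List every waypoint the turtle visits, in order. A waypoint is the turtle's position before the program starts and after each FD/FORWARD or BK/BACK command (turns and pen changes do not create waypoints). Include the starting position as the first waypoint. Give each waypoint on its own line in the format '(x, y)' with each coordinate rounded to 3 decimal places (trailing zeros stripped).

Executing turtle program step by step:
Start: pos=(0,0), heading=0, pen down
FD 9: (0,0) -> (9,0) [heading=0, draw]
FD 19: (9,0) -> (28,0) [heading=0, draw]
BK 3: (28,0) -> (25,0) [heading=0, draw]
BK 2: (25,0) -> (23,0) [heading=0, draw]
Final: pos=(23,0), heading=0, 4 segment(s) drawn
Waypoints (5 total):
(0, 0)
(9, 0)
(28, 0)
(25, 0)
(23, 0)

Answer: (0, 0)
(9, 0)
(28, 0)
(25, 0)
(23, 0)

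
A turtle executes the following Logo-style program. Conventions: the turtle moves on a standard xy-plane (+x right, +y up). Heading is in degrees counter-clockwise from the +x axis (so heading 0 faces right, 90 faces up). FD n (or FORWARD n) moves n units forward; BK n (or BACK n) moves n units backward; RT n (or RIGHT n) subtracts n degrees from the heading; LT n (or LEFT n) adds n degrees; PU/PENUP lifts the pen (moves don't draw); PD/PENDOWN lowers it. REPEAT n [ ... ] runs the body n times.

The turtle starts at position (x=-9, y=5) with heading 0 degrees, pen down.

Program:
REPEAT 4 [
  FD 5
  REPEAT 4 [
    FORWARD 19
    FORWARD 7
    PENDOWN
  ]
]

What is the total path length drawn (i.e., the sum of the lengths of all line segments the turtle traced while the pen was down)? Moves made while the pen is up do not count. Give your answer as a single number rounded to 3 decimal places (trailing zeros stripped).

Executing turtle program step by step:
Start: pos=(-9,5), heading=0, pen down
REPEAT 4 [
  -- iteration 1/4 --
  FD 5: (-9,5) -> (-4,5) [heading=0, draw]
  REPEAT 4 [
    -- iteration 1/4 --
    FD 19: (-4,5) -> (15,5) [heading=0, draw]
    FD 7: (15,5) -> (22,5) [heading=0, draw]
    PD: pen down
    -- iteration 2/4 --
    FD 19: (22,5) -> (41,5) [heading=0, draw]
    FD 7: (41,5) -> (48,5) [heading=0, draw]
    PD: pen down
    -- iteration 3/4 --
    FD 19: (48,5) -> (67,5) [heading=0, draw]
    FD 7: (67,5) -> (74,5) [heading=0, draw]
    PD: pen down
    -- iteration 4/4 --
    FD 19: (74,5) -> (93,5) [heading=0, draw]
    FD 7: (93,5) -> (100,5) [heading=0, draw]
    PD: pen down
  ]
  -- iteration 2/4 --
  FD 5: (100,5) -> (105,5) [heading=0, draw]
  REPEAT 4 [
    -- iteration 1/4 --
    FD 19: (105,5) -> (124,5) [heading=0, draw]
    FD 7: (124,5) -> (131,5) [heading=0, draw]
    PD: pen down
    -- iteration 2/4 --
    FD 19: (131,5) -> (150,5) [heading=0, draw]
    FD 7: (150,5) -> (157,5) [heading=0, draw]
    PD: pen down
    -- iteration 3/4 --
    FD 19: (157,5) -> (176,5) [heading=0, draw]
    FD 7: (176,5) -> (183,5) [heading=0, draw]
    PD: pen down
    -- iteration 4/4 --
    FD 19: (183,5) -> (202,5) [heading=0, draw]
    FD 7: (202,5) -> (209,5) [heading=0, draw]
    PD: pen down
  ]
  -- iteration 3/4 --
  FD 5: (209,5) -> (214,5) [heading=0, draw]
  REPEAT 4 [
    -- iteration 1/4 --
    FD 19: (214,5) -> (233,5) [heading=0, draw]
    FD 7: (233,5) -> (240,5) [heading=0, draw]
    PD: pen down
    -- iteration 2/4 --
    FD 19: (240,5) -> (259,5) [heading=0, draw]
    FD 7: (259,5) -> (266,5) [heading=0, draw]
    PD: pen down
    -- iteration 3/4 --
    FD 19: (266,5) -> (285,5) [heading=0, draw]
    FD 7: (285,5) -> (292,5) [heading=0, draw]
    PD: pen down
    -- iteration 4/4 --
    FD 19: (292,5) -> (311,5) [heading=0, draw]
    FD 7: (311,5) -> (318,5) [heading=0, draw]
    PD: pen down
  ]
  -- iteration 4/4 --
  FD 5: (318,5) -> (323,5) [heading=0, draw]
  REPEAT 4 [
    -- iteration 1/4 --
    FD 19: (323,5) -> (342,5) [heading=0, draw]
    FD 7: (342,5) -> (349,5) [heading=0, draw]
    PD: pen down
    -- iteration 2/4 --
    FD 19: (349,5) -> (368,5) [heading=0, draw]
    FD 7: (368,5) -> (375,5) [heading=0, draw]
    PD: pen down
    -- iteration 3/4 --
    FD 19: (375,5) -> (394,5) [heading=0, draw]
    FD 7: (394,5) -> (401,5) [heading=0, draw]
    PD: pen down
    -- iteration 4/4 --
    FD 19: (401,5) -> (420,5) [heading=0, draw]
    FD 7: (420,5) -> (427,5) [heading=0, draw]
    PD: pen down
  ]
]
Final: pos=(427,5), heading=0, 36 segment(s) drawn

Segment lengths:
  seg 1: (-9,5) -> (-4,5), length = 5
  seg 2: (-4,5) -> (15,5), length = 19
  seg 3: (15,5) -> (22,5), length = 7
  seg 4: (22,5) -> (41,5), length = 19
  seg 5: (41,5) -> (48,5), length = 7
  seg 6: (48,5) -> (67,5), length = 19
  seg 7: (67,5) -> (74,5), length = 7
  seg 8: (74,5) -> (93,5), length = 19
  seg 9: (93,5) -> (100,5), length = 7
  seg 10: (100,5) -> (105,5), length = 5
  seg 11: (105,5) -> (124,5), length = 19
  seg 12: (124,5) -> (131,5), length = 7
  seg 13: (131,5) -> (150,5), length = 19
  seg 14: (150,5) -> (157,5), length = 7
  seg 15: (157,5) -> (176,5), length = 19
  seg 16: (176,5) -> (183,5), length = 7
  seg 17: (183,5) -> (202,5), length = 19
  seg 18: (202,5) -> (209,5), length = 7
  seg 19: (209,5) -> (214,5), length = 5
  seg 20: (214,5) -> (233,5), length = 19
  seg 21: (233,5) -> (240,5), length = 7
  seg 22: (240,5) -> (259,5), length = 19
  seg 23: (259,5) -> (266,5), length = 7
  seg 24: (266,5) -> (285,5), length = 19
  seg 25: (285,5) -> (292,5), length = 7
  seg 26: (292,5) -> (311,5), length = 19
  seg 27: (311,5) -> (318,5), length = 7
  seg 28: (318,5) -> (323,5), length = 5
  seg 29: (323,5) -> (342,5), length = 19
  seg 30: (342,5) -> (349,5), length = 7
  seg 31: (349,5) -> (368,5), length = 19
  seg 32: (368,5) -> (375,5), length = 7
  seg 33: (375,5) -> (394,5), length = 19
  seg 34: (394,5) -> (401,5), length = 7
  seg 35: (401,5) -> (420,5), length = 19
  seg 36: (420,5) -> (427,5), length = 7
Total = 436

Answer: 436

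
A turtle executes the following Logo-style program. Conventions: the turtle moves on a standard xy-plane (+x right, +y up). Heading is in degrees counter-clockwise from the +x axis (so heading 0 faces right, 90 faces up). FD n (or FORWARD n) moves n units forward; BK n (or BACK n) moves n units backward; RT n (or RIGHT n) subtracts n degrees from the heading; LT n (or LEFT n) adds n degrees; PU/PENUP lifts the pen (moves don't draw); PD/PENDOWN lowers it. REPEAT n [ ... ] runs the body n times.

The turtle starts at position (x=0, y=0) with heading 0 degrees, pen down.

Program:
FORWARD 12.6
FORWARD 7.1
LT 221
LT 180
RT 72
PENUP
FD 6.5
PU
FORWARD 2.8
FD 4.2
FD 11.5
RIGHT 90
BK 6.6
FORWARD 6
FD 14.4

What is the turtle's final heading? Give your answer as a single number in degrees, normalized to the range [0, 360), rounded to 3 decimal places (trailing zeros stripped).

Answer: 239

Derivation:
Executing turtle program step by step:
Start: pos=(0,0), heading=0, pen down
FD 12.6: (0,0) -> (12.6,0) [heading=0, draw]
FD 7.1: (12.6,0) -> (19.7,0) [heading=0, draw]
LT 221: heading 0 -> 221
LT 180: heading 221 -> 41
RT 72: heading 41 -> 329
PU: pen up
FD 6.5: (19.7,0) -> (25.272,-3.348) [heading=329, move]
PU: pen up
FD 2.8: (25.272,-3.348) -> (27.672,-4.79) [heading=329, move]
FD 4.2: (27.672,-4.79) -> (31.272,-6.953) [heading=329, move]
FD 11.5: (31.272,-6.953) -> (41.129,-12.876) [heading=329, move]
RT 90: heading 329 -> 239
BK 6.6: (41.129,-12.876) -> (44.528,-7.219) [heading=239, move]
FD 6: (44.528,-7.219) -> (41.438,-12.362) [heading=239, move]
FD 14.4: (41.438,-12.362) -> (34.022,-24.705) [heading=239, move]
Final: pos=(34.022,-24.705), heading=239, 2 segment(s) drawn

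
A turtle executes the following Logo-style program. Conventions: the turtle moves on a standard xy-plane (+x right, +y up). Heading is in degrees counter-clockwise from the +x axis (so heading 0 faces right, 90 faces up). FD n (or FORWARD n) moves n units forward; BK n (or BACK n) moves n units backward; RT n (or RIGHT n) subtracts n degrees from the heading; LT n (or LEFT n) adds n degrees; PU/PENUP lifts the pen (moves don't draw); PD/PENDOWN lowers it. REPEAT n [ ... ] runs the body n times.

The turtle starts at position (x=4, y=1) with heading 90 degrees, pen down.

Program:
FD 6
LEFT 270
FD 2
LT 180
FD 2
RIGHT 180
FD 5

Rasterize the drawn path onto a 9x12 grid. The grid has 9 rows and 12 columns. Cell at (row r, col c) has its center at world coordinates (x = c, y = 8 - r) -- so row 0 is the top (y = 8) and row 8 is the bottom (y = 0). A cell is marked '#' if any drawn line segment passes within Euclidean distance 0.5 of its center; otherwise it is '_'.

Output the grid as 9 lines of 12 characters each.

Answer: ____________
____######__
____#_______
____#_______
____#_______
____#_______
____#_______
____#_______
____________

Derivation:
Segment 0: (4,1) -> (4,7)
Segment 1: (4,7) -> (6,7)
Segment 2: (6,7) -> (4,7)
Segment 3: (4,7) -> (9,7)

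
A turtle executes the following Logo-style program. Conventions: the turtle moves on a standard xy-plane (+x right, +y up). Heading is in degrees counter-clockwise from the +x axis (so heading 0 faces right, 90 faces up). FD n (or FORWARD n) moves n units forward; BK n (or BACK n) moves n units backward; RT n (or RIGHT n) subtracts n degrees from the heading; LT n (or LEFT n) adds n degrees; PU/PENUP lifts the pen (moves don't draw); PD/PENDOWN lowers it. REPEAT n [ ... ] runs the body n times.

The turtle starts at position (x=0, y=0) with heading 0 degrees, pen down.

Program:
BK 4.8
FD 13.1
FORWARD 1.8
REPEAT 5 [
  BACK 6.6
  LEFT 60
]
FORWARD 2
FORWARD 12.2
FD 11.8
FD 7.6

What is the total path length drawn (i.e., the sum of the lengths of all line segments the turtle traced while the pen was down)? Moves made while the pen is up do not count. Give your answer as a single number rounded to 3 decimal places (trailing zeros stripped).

Answer: 86.3

Derivation:
Executing turtle program step by step:
Start: pos=(0,0), heading=0, pen down
BK 4.8: (0,0) -> (-4.8,0) [heading=0, draw]
FD 13.1: (-4.8,0) -> (8.3,0) [heading=0, draw]
FD 1.8: (8.3,0) -> (10.1,0) [heading=0, draw]
REPEAT 5 [
  -- iteration 1/5 --
  BK 6.6: (10.1,0) -> (3.5,0) [heading=0, draw]
  LT 60: heading 0 -> 60
  -- iteration 2/5 --
  BK 6.6: (3.5,0) -> (0.2,-5.716) [heading=60, draw]
  LT 60: heading 60 -> 120
  -- iteration 3/5 --
  BK 6.6: (0.2,-5.716) -> (3.5,-11.432) [heading=120, draw]
  LT 60: heading 120 -> 180
  -- iteration 4/5 --
  BK 6.6: (3.5,-11.432) -> (10.1,-11.432) [heading=180, draw]
  LT 60: heading 180 -> 240
  -- iteration 5/5 --
  BK 6.6: (10.1,-11.432) -> (13.4,-5.716) [heading=240, draw]
  LT 60: heading 240 -> 300
]
FD 2: (13.4,-5.716) -> (14.4,-7.448) [heading=300, draw]
FD 12.2: (14.4,-7.448) -> (20.5,-18.013) [heading=300, draw]
FD 11.8: (20.5,-18.013) -> (26.4,-28.232) [heading=300, draw]
FD 7.6: (26.4,-28.232) -> (30.2,-34.814) [heading=300, draw]
Final: pos=(30.2,-34.814), heading=300, 12 segment(s) drawn

Segment lengths:
  seg 1: (0,0) -> (-4.8,0), length = 4.8
  seg 2: (-4.8,0) -> (8.3,0), length = 13.1
  seg 3: (8.3,0) -> (10.1,0), length = 1.8
  seg 4: (10.1,0) -> (3.5,0), length = 6.6
  seg 5: (3.5,0) -> (0.2,-5.716), length = 6.6
  seg 6: (0.2,-5.716) -> (3.5,-11.432), length = 6.6
  seg 7: (3.5,-11.432) -> (10.1,-11.432), length = 6.6
  seg 8: (10.1,-11.432) -> (13.4,-5.716), length = 6.6
  seg 9: (13.4,-5.716) -> (14.4,-7.448), length = 2
  seg 10: (14.4,-7.448) -> (20.5,-18.013), length = 12.2
  seg 11: (20.5,-18.013) -> (26.4,-28.232), length = 11.8
  seg 12: (26.4,-28.232) -> (30.2,-34.814), length = 7.6
Total = 86.3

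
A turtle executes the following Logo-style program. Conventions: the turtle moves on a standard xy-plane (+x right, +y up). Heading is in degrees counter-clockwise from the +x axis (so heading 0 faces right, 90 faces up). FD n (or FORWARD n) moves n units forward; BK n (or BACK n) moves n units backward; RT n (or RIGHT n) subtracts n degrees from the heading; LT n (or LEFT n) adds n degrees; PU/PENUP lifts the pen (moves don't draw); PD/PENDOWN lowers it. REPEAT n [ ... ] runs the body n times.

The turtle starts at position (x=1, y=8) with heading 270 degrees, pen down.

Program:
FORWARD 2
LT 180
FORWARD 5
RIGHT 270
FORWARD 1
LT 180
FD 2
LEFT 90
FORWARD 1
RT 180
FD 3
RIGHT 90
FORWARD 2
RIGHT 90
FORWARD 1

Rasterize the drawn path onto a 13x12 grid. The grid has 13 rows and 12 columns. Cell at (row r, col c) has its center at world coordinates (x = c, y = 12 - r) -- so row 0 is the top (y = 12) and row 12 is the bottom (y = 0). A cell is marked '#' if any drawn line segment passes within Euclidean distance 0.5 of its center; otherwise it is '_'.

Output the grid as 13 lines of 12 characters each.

Answer: __#_________
###_________
###_________
###_________
_#__________
_#__________
_#__________
____________
____________
____________
____________
____________
____________

Derivation:
Segment 0: (1,8) -> (1,6)
Segment 1: (1,6) -> (1,11)
Segment 2: (1,11) -> (0,11)
Segment 3: (0,11) -> (2,11)
Segment 4: (2,11) -> (2,12)
Segment 5: (2,12) -> (2,9)
Segment 6: (2,9) -> (0,9)
Segment 7: (0,9) -> (0,10)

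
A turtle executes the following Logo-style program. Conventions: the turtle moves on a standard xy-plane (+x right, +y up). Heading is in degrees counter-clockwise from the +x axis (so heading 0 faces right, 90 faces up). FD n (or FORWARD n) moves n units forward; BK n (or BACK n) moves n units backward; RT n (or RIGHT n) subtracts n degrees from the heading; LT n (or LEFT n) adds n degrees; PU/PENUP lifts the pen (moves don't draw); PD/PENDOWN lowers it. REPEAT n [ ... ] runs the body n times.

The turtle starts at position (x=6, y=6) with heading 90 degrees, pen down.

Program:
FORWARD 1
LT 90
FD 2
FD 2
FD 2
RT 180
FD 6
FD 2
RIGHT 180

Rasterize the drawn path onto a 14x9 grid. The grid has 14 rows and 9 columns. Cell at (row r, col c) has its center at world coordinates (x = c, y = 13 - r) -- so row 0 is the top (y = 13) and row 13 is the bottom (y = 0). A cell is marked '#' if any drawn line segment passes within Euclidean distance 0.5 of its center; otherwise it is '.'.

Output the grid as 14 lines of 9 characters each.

Answer: .........
.........
.........
.........
.........
.........
#########
......#..
.........
.........
.........
.........
.........
.........

Derivation:
Segment 0: (6,6) -> (6,7)
Segment 1: (6,7) -> (4,7)
Segment 2: (4,7) -> (2,7)
Segment 3: (2,7) -> (0,7)
Segment 4: (0,7) -> (6,7)
Segment 5: (6,7) -> (8,7)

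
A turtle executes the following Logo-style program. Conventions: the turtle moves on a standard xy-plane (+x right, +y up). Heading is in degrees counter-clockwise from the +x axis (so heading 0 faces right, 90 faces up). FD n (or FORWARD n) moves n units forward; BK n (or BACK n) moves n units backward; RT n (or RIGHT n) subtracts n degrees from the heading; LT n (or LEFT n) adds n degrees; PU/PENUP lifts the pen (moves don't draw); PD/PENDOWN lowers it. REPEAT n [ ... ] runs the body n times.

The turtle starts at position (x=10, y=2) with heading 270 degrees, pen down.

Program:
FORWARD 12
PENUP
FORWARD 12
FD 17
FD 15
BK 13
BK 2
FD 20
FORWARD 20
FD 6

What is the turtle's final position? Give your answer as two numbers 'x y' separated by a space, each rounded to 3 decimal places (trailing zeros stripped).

Executing turtle program step by step:
Start: pos=(10,2), heading=270, pen down
FD 12: (10,2) -> (10,-10) [heading=270, draw]
PU: pen up
FD 12: (10,-10) -> (10,-22) [heading=270, move]
FD 17: (10,-22) -> (10,-39) [heading=270, move]
FD 15: (10,-39) -> (10,-54) [heading=270, move]
BK 13: (10,-54) -> (10,-41) [heading=270, move]
BK 2: (10,-41) -> (10,-39) [heading=270, move]
FD 20: (10,-39) -> (10,-59) [heading=270, move]
FD 20: (10,-59) -> (10,-79) [heading=270, move]
FD 6: (10,-79) -> (10,-85) [heading=270, move]
Final: pos=(10,-85), heading=270, 1 segment(s) drawn

Answer: 10 -85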